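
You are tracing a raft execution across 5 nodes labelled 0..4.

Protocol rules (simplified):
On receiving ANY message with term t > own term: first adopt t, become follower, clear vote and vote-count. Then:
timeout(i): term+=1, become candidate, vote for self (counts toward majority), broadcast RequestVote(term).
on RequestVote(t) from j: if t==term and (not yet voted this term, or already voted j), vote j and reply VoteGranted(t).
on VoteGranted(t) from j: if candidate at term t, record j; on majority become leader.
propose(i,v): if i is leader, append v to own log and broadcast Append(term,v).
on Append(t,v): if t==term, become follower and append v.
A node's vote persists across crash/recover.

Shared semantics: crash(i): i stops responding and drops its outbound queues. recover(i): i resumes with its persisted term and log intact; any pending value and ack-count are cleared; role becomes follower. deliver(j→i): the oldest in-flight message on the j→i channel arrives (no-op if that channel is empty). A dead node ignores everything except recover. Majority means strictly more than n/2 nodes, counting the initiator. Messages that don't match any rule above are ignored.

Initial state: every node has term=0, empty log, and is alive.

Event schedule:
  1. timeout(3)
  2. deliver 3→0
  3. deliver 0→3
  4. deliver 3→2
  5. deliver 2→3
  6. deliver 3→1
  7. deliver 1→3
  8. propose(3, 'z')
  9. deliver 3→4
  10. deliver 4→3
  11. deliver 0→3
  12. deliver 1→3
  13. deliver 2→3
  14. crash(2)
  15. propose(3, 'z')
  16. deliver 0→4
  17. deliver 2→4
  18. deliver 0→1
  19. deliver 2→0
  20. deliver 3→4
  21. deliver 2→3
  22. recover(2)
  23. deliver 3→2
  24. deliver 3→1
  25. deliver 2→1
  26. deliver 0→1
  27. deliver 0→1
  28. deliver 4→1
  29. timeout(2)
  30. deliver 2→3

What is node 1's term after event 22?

step 1 timeout(3): 3={cand,t=1,log=-}
step 2 deliver 3→0: 0={foll,t=1,log=-}
step 3 deliver 0→3: —
step 4 deliver 3→2: 2={foll,t=1,log=-}
step 5 deliver 2→3: 3={lead,t=1,log=-}
step 6 deliver 3→1: 1={foll,t=1,log=-}
step 7 deliver 1→3: —
step 8 propose(3,'z'): 3={lead,t=1,log=z}
step 9 deliver 3→4: 4={foll,t=1,log=-}
step 10 deliver 4→3: —
step 11 deliver 0→3: —
step 12 deliver 1→3: —
step 13 deliver 2→3: —
step 14 crash(2): 2={✗foll,t=1,log=-}
step 15 propose(3,'z'): 3={lead,t=1,log=z,z}
step 16 deliver 0→4: —
step 17 deliver 2→4: —
step 18 deliver 0→1: —
step 19 deliver 2→0: —
step 20 deliver 3→4: 4={foll,t=1,log=z}
step 21 deliver 2→3: —
step 22 recover(2): 2={foll,t=1,log=-}

1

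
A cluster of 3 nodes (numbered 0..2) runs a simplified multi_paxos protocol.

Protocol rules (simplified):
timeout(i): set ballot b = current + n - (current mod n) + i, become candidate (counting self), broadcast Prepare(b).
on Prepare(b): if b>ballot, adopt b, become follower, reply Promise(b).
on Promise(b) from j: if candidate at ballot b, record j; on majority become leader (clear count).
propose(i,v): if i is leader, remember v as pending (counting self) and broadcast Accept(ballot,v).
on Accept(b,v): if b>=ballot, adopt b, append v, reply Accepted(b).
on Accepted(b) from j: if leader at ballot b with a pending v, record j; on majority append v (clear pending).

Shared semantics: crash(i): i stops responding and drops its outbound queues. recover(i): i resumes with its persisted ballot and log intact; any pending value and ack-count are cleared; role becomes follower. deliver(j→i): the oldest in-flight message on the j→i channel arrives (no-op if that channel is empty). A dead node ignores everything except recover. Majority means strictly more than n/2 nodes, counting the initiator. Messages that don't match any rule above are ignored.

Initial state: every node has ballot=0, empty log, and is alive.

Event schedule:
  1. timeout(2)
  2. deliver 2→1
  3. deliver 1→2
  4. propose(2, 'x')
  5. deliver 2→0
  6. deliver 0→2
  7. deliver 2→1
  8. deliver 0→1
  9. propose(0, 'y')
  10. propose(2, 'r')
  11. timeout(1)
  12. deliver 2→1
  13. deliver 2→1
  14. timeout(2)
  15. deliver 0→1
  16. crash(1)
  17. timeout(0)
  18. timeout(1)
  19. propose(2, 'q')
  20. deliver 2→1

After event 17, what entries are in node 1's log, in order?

x

after 1 — timeout(2): n2:cand/b5/[-]
after 2 — deliver 2→1: n1:foll/b5/[-]
after 3 — deliver 1→2: n2:lead/b5/[-]
after 4 — propose(2,'x'): ·
after 5 — deliver 2→0: n0:foll/b5/[-]
after 6 — deliver 0→2: ·
after 7 — deliver 2→1: n1:foll/b5/[x]
after 8 — deliver 0→1: ·
after 9 — propose(0,'y'): ·
after 10 — propose(2,'r'): ·
after 11 — timeout(1): n1:cand/b7/[x]
after 12 — deliver 2→1: ·
after 13 — deliver 2→1: ·
after 14 — timeout(2): n2:cand/b8/[-]
after 15 — deliver 0→1: ·
after 16 — crash(1): n1:✗cand/b7/[x]
after 17 — timeout(0): n0:cand/b6/[-]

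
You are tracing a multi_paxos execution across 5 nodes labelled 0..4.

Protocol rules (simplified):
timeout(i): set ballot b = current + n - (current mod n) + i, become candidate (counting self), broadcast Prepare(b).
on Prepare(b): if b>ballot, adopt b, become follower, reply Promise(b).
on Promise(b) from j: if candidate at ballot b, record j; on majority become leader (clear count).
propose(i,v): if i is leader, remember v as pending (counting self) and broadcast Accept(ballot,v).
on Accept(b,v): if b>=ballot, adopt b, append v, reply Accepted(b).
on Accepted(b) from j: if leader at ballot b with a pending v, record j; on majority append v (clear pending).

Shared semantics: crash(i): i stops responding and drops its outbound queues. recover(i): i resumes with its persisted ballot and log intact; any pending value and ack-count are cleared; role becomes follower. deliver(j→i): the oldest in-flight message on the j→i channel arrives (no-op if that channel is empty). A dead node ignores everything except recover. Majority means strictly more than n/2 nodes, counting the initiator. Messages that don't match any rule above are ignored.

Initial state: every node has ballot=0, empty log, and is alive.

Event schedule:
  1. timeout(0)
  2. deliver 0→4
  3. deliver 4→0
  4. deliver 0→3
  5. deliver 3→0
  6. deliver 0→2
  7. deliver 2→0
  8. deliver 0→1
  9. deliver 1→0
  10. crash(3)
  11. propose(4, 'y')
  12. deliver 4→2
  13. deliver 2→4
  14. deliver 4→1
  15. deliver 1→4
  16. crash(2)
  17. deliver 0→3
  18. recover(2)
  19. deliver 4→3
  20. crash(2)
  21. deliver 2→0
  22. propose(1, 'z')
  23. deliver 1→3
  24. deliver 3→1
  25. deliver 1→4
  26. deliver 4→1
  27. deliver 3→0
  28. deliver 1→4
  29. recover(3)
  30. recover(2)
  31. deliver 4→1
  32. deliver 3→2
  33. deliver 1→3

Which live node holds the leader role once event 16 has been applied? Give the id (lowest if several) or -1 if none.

0

step 1 timeout(0): 0={cand,b=5,log=-}
step 2 deliver 0→4: 4={foll,b=5,log=-}
step 3 deliver 4→0: —
step 4 deliver 0→3: 3={foll,b=5,log=-}
step 5 deliver 3→0: 0={lead,b=5,log=-}
step 6 deliver 0→2: 2={foll,b=5,log=-}
step 7 deliver 2→0: —
step 8 deliver 0→1: 1={foll,b=5,log=-}
step 9 deliver 1→0: —
step 10 crash(3): 3={✗foll,b=5,log=-}
step 11 propose(4,'y'): —
step 12 deliver 4→2: —
step 13 deliver 2→4: —
step 14 deliver 4→1: —
step 15 deliver 1→4: —
step 16 crash(2): 2={✗foll,b=5,log=-}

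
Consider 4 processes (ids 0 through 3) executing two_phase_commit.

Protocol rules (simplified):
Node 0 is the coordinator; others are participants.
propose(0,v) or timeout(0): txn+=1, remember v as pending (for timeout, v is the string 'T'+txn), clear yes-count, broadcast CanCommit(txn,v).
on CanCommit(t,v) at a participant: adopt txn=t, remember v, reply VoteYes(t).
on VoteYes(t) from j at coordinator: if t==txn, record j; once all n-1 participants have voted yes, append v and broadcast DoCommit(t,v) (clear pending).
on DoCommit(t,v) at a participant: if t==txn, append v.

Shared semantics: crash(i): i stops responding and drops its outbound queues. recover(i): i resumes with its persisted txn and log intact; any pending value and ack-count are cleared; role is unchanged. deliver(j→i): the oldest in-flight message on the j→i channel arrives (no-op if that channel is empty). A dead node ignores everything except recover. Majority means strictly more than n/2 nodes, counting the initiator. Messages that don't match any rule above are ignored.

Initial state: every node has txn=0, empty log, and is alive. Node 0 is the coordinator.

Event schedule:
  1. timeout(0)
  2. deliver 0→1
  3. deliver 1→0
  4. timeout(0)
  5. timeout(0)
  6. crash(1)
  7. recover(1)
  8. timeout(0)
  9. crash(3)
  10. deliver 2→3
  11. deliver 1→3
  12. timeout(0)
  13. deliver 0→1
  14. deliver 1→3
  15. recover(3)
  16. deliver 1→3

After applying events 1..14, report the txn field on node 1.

after 1 — timeout(0): n0:coor/t1/[-]
after 2 — deliver 0→1: n1:part/t1/[-]
after 3 — deliver 1→0: ·
after 4 — timeout(0): n0:coor/t2/[-]
after 5 — timeout(0): n0:coor/t3/[-]
after 6 — crash(1): n1:✗part/t1/[-]
after 7 — recover(1): n1:part/t1/[-]
after 8 — timeout(0): n0:coor/t4/[-]
after 9 — crash(3): n3:✗part/t0/[-]
after 10 — deliver 2→3: ·
after 11 — deliver 1→3: ·
after 12 — timeout(0): n0:coor/t5/[-]
after 13 — deliver 0→1: n1:part/t2/[-]
after 14 — deliver 1→3: ·

2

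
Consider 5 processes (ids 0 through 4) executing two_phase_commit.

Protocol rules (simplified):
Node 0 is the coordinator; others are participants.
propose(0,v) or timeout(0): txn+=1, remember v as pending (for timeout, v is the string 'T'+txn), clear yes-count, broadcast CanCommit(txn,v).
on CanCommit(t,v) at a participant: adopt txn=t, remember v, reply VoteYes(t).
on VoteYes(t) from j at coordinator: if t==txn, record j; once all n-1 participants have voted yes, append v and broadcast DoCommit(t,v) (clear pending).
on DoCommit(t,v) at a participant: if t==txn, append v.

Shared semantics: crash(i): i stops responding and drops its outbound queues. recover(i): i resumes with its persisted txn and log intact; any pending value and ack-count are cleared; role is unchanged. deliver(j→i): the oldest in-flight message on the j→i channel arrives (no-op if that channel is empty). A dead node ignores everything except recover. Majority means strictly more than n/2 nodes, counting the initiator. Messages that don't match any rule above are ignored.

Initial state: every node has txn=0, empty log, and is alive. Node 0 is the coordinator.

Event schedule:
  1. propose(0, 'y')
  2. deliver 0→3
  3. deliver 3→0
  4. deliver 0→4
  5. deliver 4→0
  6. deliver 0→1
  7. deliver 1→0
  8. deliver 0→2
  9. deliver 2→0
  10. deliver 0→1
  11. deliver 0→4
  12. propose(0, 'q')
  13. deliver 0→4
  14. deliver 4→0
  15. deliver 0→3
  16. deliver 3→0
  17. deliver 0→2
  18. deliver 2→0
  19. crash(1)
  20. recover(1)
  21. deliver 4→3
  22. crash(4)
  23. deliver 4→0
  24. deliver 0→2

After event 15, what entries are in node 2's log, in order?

[1] propose(0,'y') → N0(coor t1 [-])
[2] deliver 0→3 → N3(part t1 [-])
[3] deliver 3→0 → ∅
[4] deliver 0→4 → N4(part t1 [-])
[5] deliver 4→0 → ∅
[6] deliver 0→1 → N1(part t1 [-])
[7] deliver 1→0 → ∅
[8] deliver 0→2 → N2(part t1 [-])
[9] deliver 2→0 → N0(coor t1 [y])
[10] deliver 0→1 → N1(part t1 [y])
[11] deliver 0→4 → N4(part t1 [y])
[12] propose(0,'q') → N0(coor t2 [y])
[13] deliver 0→4 → N4(part t2 [y])
[14] deliver 4→0 → ∅
[15] deliver 0→3 → N3(part t1 [y])

empty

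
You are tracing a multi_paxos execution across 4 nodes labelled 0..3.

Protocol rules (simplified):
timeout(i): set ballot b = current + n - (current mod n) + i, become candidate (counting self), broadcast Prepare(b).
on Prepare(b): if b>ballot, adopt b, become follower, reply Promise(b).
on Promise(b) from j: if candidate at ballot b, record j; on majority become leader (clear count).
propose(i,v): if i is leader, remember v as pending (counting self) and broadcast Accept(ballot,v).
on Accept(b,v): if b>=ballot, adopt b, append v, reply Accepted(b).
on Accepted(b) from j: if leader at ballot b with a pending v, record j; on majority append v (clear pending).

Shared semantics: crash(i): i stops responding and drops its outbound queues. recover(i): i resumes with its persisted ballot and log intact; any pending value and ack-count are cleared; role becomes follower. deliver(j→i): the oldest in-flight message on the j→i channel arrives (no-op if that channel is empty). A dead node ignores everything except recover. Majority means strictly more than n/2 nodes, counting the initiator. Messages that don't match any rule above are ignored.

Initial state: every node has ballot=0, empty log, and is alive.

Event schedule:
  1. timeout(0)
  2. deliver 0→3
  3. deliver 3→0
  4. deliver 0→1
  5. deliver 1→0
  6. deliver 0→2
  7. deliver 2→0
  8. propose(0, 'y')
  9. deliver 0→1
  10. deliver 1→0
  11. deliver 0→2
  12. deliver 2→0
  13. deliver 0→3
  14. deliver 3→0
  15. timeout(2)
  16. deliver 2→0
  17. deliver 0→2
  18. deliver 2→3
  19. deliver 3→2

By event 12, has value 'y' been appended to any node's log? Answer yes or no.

[1] timeout(0) → N0(cand b4 [-])
[2] deliver 0→3 → N3(foll b4 [-])
[3] deliver 3→0 → ∅
[4] deliver 0→1 → N1(foll b4 [-])
[5] deliver 1→0 → N0(lead b4 [-])
[6] deliver 0→2 → N2(foll b4 [-])
[7] deliver 2→0 → ∅
[8] propose(0,'y') → ∅
[9] deliver 0→1 → N1(foll b4 [y])
[10] deliver 1→0 → ∅
[11] deliver 0→2 → N2(foll b4 [y])
[12] deliver 2→0 → N0(lead b4 [y])

yes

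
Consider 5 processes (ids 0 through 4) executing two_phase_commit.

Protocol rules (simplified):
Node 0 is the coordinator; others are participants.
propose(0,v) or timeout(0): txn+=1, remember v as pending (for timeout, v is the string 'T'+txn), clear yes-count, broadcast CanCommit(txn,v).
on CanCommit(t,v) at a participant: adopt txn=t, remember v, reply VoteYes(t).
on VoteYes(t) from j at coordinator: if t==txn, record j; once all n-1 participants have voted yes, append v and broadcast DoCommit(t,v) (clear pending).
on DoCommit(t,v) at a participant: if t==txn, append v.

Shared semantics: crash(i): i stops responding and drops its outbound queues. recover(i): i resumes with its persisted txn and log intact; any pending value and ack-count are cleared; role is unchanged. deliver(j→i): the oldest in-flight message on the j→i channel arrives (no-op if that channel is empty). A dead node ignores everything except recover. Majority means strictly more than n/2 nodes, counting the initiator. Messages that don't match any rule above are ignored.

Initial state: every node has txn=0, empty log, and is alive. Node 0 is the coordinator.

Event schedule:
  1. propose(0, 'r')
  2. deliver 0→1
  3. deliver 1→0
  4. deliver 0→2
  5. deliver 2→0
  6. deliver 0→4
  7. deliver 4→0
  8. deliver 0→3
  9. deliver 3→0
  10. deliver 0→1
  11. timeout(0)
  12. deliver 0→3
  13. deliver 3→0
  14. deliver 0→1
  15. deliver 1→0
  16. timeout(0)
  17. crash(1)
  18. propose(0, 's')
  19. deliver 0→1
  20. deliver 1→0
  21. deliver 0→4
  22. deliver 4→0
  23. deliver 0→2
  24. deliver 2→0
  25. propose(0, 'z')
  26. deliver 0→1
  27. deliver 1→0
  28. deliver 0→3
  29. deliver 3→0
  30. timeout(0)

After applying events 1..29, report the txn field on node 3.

e1 propose(0,'r'): 0[coor,t=1,-]
e2 deliver 0→1: 1[part,t=1,-]
e3 deliver 1→0: ·
e4 deliver 0→2: 2[part,t=1,-]
e5 deliver 2→0: ·
e6 deliver 0→4: 4[part,t=1,-]
e7 deliver 4→0: ·
e8 deliver 0→3: 3[part,t=1,-]
e9 deliver 3→0: 0[coor,t=1,r]
e10 deliver 0→1: 1[part,t=1,r]
e11 timeout(0): 0[coor,t=2,r]
e12 deliver 0→3: 3[part,t=1,r]
e13 deliver 3→0: ·
e14 deliver 0→1: 1[part,t=2,r]
e15 deliver 1→0: ·
e16 timeout(0): 0[coor,t=3,r]
e17 crash(1): 1[✗part,t=2,r]
e18 propose(0,'s'): 0[coor,t=4,r]
e19 deliver 0→1: ·
e20 deliver 1→0: ·
e21 deliver 0→4: 4[part,t=1,r]
e22 deliver 4→0: ·
e23 deliver 0→2: 2[part,t=1,r]
e24 deliver 2→0: ·
e25 propose(0,'z'): 0[coor,t=5,r]
e26 deliver 0→1: ·
e27 deliver 1→0: ·
e28 deliver 0→3: 3[part,t=2,r]
e29 deliver 3→0: ·

2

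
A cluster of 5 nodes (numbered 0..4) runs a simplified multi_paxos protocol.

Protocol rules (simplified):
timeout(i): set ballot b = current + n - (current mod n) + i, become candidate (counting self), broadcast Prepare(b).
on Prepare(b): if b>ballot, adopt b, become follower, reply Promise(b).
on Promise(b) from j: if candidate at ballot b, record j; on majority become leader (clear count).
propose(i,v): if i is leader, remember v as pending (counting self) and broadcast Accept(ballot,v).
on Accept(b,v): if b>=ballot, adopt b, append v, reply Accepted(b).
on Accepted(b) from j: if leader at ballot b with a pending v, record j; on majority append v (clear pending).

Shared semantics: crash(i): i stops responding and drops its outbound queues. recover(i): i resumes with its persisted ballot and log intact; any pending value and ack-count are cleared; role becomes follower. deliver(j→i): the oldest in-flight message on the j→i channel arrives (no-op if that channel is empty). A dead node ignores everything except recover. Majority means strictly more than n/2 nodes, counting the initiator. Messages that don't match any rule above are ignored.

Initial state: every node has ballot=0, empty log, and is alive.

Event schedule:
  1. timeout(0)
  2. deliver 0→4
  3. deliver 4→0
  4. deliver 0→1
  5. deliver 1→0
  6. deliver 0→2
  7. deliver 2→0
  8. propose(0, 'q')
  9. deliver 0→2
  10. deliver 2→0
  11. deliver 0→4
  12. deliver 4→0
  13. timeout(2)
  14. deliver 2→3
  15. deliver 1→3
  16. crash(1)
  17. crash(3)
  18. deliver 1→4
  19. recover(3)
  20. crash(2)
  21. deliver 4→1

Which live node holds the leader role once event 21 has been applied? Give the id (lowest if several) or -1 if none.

0

step 1 timeout(0): 0={cand,b=5,log=-}
step 2 deliver 0→4: 4={foll,b=5,log=-}
step 3 deliver 4→0: —
step 4 deliver 0→1: 1={foll,b=5,log=-}
step 5 deliver 1→0: 0={lead,b=5,log=-}
step 6 deliver 0→2: 2={foll,b=5,log=-}
step 7 deliver 2→0: —
step 8 propose(0,'q'): —
step 9 deliver 0→2: 2={foll,b=5,log=q}
step 10 deliver 2→0: —
step 11 deliver 0→4: 4={foll,b=5,log=q}
step 12 deliver 4→0: 0={lead,b=5,log=q}
step 13 timeout(2): 2={cand,b=12,log=q}
step 14 deliver 2→3: 3={foll,b=12,log=-}
step 15 deliver 1→3: —
step 16 crash(1): 1={✗foll,b=5,log=-}
step 17 crash(3): 3={✗foll,b=12,log=-}
step 18 deliver 1→4: —
step 19 recover(3): 3={foll,b=12,log=-}
step 20 crash(2): 2={✗cand,b=12,log=q}
step 21 deliver 4→1: —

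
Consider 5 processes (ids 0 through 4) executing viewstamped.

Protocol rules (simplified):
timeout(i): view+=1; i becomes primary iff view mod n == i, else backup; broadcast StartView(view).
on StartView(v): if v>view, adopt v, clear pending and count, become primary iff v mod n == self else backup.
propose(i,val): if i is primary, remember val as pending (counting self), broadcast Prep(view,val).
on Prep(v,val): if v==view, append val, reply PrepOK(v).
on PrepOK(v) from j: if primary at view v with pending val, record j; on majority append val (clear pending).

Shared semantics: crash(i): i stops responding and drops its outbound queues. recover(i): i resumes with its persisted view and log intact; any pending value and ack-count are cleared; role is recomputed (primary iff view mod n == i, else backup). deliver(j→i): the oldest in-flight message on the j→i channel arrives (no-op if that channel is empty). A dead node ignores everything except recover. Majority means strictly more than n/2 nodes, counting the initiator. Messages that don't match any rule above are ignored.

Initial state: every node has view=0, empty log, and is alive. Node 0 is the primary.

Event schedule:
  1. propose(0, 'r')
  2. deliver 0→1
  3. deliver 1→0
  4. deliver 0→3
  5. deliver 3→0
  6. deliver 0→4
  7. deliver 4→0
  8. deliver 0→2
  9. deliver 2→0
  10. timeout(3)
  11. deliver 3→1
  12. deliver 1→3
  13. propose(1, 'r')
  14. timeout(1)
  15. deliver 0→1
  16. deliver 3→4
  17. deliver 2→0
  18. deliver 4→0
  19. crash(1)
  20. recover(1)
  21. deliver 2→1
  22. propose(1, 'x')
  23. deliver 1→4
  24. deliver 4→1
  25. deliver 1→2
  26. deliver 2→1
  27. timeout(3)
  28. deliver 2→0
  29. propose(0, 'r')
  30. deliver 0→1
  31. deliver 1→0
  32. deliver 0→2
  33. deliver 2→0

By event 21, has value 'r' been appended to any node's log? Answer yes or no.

yes

after 1 — propose(0,'r'): ·
after 2 — deliver 0→1: n1:back/v0/[r]
after 3 — deliver 1→0: ·
after 4 — deliver 0→3: n3:back/v0/[r]
after 5 — deliver 3→0: n0:prim/v0/[r]
after 6 — deliver 0→4: n4:back/v0/[r]
after 7 — deliver 4→0: ·
after 8 — deliver 0→2: n2:back/v0/[r]
after 9 — deliver 2→0: ·
after 10 — timeout(3): n3:back/v1/[r]
after 11 — deliver 3→1: n1:prim/v1/[r]
after 12 — deliver 1→3: ·
after 13 — propose(1,'r'): ·
after 14 — timeout(1): n1:back/v2/[r]
after 15 — deliver 0→1: ·
after 16 — deliver 3→4: n4:back/v1/[r]
after 17 — deliver 2→0: ·
after 18 — deliver 4→0: ·
after 19 — crash(1): n1:✗back/v2/[r]
after 20 — recover(1): n1:back/v2/[r]
after 21 — deliver 2→1: ·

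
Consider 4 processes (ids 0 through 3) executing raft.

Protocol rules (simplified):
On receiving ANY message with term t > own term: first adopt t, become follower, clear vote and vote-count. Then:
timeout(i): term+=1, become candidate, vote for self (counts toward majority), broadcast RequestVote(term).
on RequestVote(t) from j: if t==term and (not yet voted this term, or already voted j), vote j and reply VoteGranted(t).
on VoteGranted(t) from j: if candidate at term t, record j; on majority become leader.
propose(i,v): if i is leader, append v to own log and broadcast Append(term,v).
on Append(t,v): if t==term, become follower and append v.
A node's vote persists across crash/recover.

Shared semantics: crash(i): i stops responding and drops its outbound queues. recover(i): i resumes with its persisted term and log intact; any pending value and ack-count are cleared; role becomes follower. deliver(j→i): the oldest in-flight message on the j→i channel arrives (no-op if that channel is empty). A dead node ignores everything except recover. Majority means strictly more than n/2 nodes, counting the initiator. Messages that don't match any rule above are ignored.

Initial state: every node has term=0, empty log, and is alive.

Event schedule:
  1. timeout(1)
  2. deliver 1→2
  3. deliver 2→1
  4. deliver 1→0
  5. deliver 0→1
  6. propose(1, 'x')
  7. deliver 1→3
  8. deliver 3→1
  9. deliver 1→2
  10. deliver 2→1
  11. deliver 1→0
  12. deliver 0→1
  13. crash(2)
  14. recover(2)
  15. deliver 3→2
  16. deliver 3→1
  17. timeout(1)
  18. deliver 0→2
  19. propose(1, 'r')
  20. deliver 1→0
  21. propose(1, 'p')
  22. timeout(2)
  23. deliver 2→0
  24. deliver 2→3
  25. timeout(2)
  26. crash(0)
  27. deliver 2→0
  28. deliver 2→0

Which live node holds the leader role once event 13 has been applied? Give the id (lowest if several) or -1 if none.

1

step 1 timeout(1): 1={cand,t=1,log=-}
step 2 deliver 1→2: 2={foll,t=1,log=-}
step 3 deliver 2→1: —
step 4 deliver 1→0: 0={foll,t=1,log=-}
step 5 deliver 0→1: 1={lead,t=1,log=-}
step 6 propose(1,'x'): 1={lead,t=1,log=x}
step 7 deliver 1→3: 3={foll,t=1,log=-}
step 8 deliver 3→1: —
step 9 deliver 1→2: 2={foll,t=1,log=x}
step 10 deliver 2→1: —
step 11 deliver 1→0: 0={foll,t=1,log=x}
step 12 deliver 0→1: —
step 13 crash(2): 2={✗foll,t=1,log=x}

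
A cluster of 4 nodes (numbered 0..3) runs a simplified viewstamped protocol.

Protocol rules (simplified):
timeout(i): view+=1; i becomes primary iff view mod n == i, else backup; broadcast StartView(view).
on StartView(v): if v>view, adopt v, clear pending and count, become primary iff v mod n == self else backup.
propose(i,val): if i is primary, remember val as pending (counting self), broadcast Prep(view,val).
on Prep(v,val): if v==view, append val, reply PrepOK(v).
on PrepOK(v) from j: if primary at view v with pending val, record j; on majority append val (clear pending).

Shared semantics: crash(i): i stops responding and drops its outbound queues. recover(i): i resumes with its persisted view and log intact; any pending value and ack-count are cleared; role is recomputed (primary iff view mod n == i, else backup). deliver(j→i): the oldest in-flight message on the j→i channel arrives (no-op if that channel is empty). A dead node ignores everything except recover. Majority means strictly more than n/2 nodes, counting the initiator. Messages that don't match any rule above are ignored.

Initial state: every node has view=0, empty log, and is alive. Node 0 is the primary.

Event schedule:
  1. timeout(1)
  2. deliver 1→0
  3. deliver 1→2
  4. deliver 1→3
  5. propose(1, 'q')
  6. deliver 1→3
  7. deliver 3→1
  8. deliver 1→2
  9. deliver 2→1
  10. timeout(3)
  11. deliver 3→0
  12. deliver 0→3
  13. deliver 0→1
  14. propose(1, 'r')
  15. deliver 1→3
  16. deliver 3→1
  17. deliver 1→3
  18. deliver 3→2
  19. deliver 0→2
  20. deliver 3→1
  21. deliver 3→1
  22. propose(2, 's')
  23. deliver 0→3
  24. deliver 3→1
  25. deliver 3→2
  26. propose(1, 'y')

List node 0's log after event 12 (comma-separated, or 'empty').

1. timeout(1):  <1:prim v1 ->
2. deliver 1→0:  <0:back v1 ->
3. deliver 1→2:  <2:back v1 ->
4. deliver 1→3:  <3:back v1 ->
5. propose(1,'q'):  nop
6. deliver 1→3:  <3:back v1 q>
7. deliver 3→1:  nop
8. deliver 1→2:  <2:back v1 q>
9. deliver 2→1:  <1:prim v1 q>
10. timeout(3):  <3:back v2 q>
11. deliver 3→0:  <0:back v2 ->
12. deliver 0→3:  nop

empty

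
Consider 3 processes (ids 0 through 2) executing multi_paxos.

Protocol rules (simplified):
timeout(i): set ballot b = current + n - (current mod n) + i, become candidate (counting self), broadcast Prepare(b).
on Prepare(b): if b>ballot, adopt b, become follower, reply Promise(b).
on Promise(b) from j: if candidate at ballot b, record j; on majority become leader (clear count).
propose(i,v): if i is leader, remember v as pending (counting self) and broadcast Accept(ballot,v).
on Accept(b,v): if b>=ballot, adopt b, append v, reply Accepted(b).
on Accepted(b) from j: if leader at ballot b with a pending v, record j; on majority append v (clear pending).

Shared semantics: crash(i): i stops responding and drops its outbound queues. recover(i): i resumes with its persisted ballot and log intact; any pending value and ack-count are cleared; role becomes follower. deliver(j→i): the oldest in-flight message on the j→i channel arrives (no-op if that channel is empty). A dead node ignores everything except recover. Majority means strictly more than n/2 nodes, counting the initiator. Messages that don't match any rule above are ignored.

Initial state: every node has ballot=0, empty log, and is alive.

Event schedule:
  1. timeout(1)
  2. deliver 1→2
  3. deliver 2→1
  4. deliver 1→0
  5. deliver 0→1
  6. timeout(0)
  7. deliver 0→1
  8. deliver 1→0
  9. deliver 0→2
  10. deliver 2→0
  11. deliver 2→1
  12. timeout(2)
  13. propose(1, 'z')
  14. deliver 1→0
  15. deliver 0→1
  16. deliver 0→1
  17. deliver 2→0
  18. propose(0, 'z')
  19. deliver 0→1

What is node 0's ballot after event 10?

[1] timeout(1) → N1(cand b4 [-])
[2] deliver 1→2 → N2(foll b4 [-])
[3] deliver 2→1 → N1(lead b4 [-])
[4] deliver 1→0 → N0(foll b4 [-])
[5] deliver 0→1 → ∅
[6] timeout(0) → N0(cand b6 [-])
[7] deliver 0→1 → N1(foll b6 [-])
[8] deliver 1→0 → N0(lead b6 [-])
[9] deliver 0→2 → N2(foll b6 [-])
[10] deliver 2→0 → ∅

6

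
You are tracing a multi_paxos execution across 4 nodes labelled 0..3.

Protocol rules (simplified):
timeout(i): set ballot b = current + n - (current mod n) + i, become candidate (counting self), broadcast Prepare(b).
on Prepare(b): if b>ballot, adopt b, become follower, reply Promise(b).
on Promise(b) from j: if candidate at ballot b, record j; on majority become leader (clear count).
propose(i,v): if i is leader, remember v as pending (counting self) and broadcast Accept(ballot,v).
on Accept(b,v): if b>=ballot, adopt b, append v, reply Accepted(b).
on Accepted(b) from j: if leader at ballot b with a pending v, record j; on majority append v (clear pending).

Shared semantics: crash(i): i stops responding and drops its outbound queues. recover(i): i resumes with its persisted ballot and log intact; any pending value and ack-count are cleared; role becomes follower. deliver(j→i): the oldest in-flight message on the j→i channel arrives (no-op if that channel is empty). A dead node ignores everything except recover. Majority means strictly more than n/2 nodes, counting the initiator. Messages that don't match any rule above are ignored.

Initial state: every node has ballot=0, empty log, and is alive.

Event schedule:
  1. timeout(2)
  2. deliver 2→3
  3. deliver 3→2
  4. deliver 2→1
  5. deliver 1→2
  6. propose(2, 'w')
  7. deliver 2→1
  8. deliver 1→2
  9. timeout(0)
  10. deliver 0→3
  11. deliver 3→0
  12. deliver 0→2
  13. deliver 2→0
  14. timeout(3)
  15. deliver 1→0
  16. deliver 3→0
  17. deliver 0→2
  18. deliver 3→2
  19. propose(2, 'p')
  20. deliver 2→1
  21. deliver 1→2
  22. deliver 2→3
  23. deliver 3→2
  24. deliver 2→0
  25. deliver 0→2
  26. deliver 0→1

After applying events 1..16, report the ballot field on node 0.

11

step 1 timeout(2): 2={cand,b=6,log=-}
step 2 deliver 2→3: 3={foll,b=6,log=-}
step 3 deliver 3→2: —
step 4 deliver 2→1: 1={foll,b=6,log=-}
step 5 deliver 1→2: 2={lead,b=6,log=-}
step 6 propose(2,'w'): —
step 7 deliver 2→1: 1={foll,b=6,log=w}
step 8 deliver 1→2: —
step 9 timeout(0): 0={cand,b=4,log=-}
step 10 deliver 0→3: —
step 11 deliver 3→0: —
step 12 deliver 0→2: —
step 13 deliver 2→0: 0={foll,b=6,log=-}
step 14 timeout(3): 3={cand,b=11,log=-}
step 15 deliver 1→0: —
step 16 deliver 3→0: 0={foll,b=11,log=-}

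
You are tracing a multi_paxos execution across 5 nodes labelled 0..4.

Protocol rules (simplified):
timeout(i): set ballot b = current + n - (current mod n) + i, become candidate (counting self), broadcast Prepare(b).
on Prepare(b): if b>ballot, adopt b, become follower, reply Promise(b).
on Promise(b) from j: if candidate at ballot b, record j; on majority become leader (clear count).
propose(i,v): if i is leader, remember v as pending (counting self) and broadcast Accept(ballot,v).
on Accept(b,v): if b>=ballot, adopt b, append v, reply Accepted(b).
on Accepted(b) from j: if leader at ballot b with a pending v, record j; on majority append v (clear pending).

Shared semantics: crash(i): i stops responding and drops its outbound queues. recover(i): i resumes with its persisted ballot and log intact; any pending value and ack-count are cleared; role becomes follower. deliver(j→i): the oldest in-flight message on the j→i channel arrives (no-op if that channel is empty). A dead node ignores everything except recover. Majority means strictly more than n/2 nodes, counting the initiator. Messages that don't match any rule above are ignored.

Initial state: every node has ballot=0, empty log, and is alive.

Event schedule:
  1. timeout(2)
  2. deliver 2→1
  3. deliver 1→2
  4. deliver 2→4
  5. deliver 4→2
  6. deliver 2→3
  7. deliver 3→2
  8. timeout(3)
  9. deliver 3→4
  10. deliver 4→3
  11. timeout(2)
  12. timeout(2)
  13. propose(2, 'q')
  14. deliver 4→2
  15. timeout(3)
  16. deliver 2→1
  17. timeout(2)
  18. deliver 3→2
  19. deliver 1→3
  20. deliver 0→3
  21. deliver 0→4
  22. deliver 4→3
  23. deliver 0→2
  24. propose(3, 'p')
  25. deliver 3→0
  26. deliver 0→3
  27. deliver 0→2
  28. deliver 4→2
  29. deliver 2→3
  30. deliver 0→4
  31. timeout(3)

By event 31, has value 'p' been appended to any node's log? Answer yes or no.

no

1. timeout(2):  <2:cand b7 ->
2. deliver 2→1:  <1:foll b7 ->
3. deliver 1→2:  nop
4. deliver 2→4:  <4:foll b7 ->
5. deliver 4→2:  <2:lead b7 ->
6. deliver 2→3:  <3:foll b7 ->
7. deliver 3→2:  nop
8. timeout(3):  <3:cand b13 ->
9. deliver 3→4:  <4:foll b13 ->
10. deliver 4→3:  nop
11. timeout(2):  <2:cand b12 ->
12. timeout(2):  <2:cand b17 ->
13. propose(2,'q'):  nop
14. deliver 4→2:  nop
15. timeout(3):  <3:cand b18 ->
16. deliver 2→1:  <1:foll b12 ->
17. timeout(2):  <2:cand b22 ->
18. deliver 3→2:  nop
19. deliver 1→3:  nop
20. deliver 0→3:  nop
21. deliver 0→4:  nop
22. deliver 4→3:  nop
23. deliver 0→2:  nop
24. propose(3,'p'):  nop
25. deliver 3→0:  <0:foll b13 ->
26. deliver 0→3:  nop
27. deliver 0→2:  nop
28. deliver 4→2:  nop
29. deliver 2→3:  nop
30. deliver 0→4:  nop
31. timeout(3):  <3:cand b23 ->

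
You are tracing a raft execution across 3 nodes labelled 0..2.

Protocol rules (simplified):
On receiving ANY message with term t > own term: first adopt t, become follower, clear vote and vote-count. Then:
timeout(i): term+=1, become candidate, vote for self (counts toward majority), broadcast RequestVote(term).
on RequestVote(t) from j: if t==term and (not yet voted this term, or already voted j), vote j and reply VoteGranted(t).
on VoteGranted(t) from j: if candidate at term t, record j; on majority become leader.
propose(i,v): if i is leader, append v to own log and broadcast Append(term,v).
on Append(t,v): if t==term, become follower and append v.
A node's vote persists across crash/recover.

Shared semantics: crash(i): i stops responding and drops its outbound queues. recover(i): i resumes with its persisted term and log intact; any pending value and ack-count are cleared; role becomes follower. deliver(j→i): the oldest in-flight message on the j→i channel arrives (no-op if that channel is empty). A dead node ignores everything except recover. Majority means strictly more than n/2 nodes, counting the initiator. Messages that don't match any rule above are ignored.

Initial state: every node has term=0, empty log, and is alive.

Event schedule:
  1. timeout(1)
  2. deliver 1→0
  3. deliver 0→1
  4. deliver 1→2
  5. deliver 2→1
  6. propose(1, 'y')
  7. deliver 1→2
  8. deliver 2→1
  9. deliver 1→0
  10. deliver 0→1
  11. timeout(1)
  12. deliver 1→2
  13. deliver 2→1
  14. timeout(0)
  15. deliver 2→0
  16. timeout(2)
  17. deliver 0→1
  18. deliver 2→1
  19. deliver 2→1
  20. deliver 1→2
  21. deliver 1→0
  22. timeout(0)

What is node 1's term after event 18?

e1 timeout(1): 1[cand,t=1,-]
e2 deliver 1→0: 0[foll,t=1,-]
e3 deliver 0→1: 1[lead,t=1,-]
e4 deliver 1→2: 2[foll,t=1,-]
e5 deliver 2→1: ·
e6 propose(1,'y'): 1[lead,t=1,y]
e7 deliver 1→2: 2[foll,t=1,y]
e8 deliver 2→1: ·
e9 deliver 1→0: 0[foll,t=1,y]
e10 deliver 0→1: ·
e11 timeout(1): 1[cand,t=2,y]
e12 deliver 1→2: 2[foll,t=2,y]
e13 deliver 2→1: 1[lead,t=2,y]
e14 timeout(0): 0[cand,t=2,y]
e15 deliver 2→0: ·
e16 timeout(2): 2[cand,t=3,y]
e17 deliver 0→1: ·
e18 deliver 2→1: 1[foll,t=3,y]

3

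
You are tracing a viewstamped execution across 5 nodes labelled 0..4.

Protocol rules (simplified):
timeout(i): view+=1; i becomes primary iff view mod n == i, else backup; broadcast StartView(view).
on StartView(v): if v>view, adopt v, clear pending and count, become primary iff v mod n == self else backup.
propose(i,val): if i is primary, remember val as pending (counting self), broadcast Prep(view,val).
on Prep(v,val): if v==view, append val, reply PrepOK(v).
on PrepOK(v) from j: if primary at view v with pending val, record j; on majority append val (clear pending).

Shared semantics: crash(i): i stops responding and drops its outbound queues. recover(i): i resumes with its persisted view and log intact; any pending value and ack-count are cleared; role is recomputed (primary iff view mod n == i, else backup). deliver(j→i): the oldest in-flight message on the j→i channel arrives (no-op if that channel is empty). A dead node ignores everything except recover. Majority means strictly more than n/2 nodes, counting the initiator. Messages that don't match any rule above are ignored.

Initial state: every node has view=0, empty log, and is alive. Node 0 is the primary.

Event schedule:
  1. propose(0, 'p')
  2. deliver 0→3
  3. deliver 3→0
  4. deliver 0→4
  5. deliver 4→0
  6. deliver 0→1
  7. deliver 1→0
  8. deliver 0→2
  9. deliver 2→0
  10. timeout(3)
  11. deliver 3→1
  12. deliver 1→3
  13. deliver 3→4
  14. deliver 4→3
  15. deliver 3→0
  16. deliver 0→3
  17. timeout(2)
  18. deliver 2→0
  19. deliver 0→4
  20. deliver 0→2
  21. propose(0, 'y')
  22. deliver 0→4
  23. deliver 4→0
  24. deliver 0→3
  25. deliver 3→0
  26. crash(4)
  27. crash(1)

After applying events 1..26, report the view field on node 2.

after 1 — propose(0,'p'): ·
after 2 — deliver 0→3: n3:back/v0/[p]
after 3 — deliver 3→0: ·
after 4 — deliver 0→4: n4:back/v0/[p]
after 5 — deliver 4→0: n0:prim/v0/[p]
after 6 — deliver 0→1: n1:back/v0/[p]
after 7 — deliver 1→0: ·
after 8 — deliver 0→2: n2:back/v0/[p]
after 9 — deliver 2→0: ·
after 10 — timeout(3): n3:back/v1/[p]
after 11 — deliver 3→1: n1:prim/v1/[p]
after 12 — deliver 1→3: ·
after 13 — deliver 3→4: n4:back/v1/[p]
after 14 — deliver 4→3: ·
after 15 — deliver 3→0: n0:back/v1/[p]
after 16 — deliver 0→3: ·
after 17 — timeout(2): n2:back/v1/[p]
after 18 — deliver 2→0: ·
after 19 — deliver 0→4: ·
after 20 — deliver 0→2: ·
after 21 — propose(0,'y'): ·
after 22 — deliver 0→4: ·
after 23 — deliver 4→0: ·
after 24 — deliver 0→3: ·
after 25 — deliver 3→0: ·
after 26 — crash(4): n4:✗back/v1/[p]

1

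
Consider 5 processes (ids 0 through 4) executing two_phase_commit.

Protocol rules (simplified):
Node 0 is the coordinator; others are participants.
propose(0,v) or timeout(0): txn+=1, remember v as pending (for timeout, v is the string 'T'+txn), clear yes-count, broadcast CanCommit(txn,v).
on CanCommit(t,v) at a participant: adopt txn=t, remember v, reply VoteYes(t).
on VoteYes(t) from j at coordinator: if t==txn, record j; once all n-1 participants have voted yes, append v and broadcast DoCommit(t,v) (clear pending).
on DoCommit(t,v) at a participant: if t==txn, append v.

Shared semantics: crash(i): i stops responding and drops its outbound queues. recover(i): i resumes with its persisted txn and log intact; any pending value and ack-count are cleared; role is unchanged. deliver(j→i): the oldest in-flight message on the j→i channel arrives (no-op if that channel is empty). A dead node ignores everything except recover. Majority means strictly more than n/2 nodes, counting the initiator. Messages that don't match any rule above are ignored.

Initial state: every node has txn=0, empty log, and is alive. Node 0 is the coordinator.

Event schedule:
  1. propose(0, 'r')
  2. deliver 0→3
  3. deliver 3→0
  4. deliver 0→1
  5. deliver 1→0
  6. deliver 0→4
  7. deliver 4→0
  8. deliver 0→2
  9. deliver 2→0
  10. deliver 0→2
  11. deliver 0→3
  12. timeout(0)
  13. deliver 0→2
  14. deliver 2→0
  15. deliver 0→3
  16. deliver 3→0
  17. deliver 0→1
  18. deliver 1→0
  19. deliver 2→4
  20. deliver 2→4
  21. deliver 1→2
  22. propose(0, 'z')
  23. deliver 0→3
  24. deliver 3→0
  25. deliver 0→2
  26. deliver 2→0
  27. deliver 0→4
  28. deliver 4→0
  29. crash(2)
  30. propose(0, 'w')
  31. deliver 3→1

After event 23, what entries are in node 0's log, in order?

after 1 — propose(0,'r'): n0:coor/t1/[-]
after 2 — deliver 0→3: n3:part/t1/[-]
after 3 — deliver 3→0: ·
after 4 — deliver 0→1: n1:part/t1/[-]
after 5 — deliver 1→0: ·
after 6 — deliver 0→4: n4:part/t1/[-]
after 7 — deliver 4→0: ·
after 8 — deliver 0→2: n2:part/t1/[-]
after 9 — deliver 2→0: n0:coor/t1/[r]
after 10 — deliver 0→2: n2:part/t1/[r]
after 11 — deliver 0→3: n3:part/t1/[r]
after 12 — timeout(0): n0:coor/t2/[r]
after 13 — deliver 0→2: n2:part/t2/[r]
after 14 — deliver 2→0: ·
after 15 — deliver 0→3: n3:part/t2/[r]
after 16 — deliver 3→0: ·
after 17 — deliver 0→1: n1:part/t1/[r]
after 18 — deliver 1→0: ·
after 19 — deliver 2→4: ·
after 20 — deliver 2→4: ·
after 21 — deliver 1→2: ·
after 22 — propose(0,'z'): n0:coor/t3/[r]
after 23 — deliver 0→3: n3:part/t3/[r]

r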